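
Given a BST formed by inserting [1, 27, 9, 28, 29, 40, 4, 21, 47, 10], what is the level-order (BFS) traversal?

Tree insertion order: [1, 27, 9, 28, 29, 40, 4, 21, 47, 10]
Tree (level-order array): [1, None, 27, 9, 28, 4, 21, None, 29, None, None, 10, None, None, 40, None, None, None, 47]
BFS from the root, enqueuing left then right child of each popped node:
  queue [1] -> pop 1, enqueue [27], visited so far: [1]
  queue [27] -> pop 27, enqueue [9, 28], visited so far: [1, 27]
  queue [9, 28] -> pop 9, enqueue [4, 21], visited so far: [1, 27, 9]
  queue [28, 4, 21] -> pop 28, enqueue [29], visited so far: [1, 27, 9, 28]
  queue [4, 21, 29] -> pop 4, enqueue [none], visited so far: [1, 27, 9, 28, 4]
  queue [21, 29] -> pop 21, enqueue [10], visited so far: [1, 27, 9, 28, 4, 21]
  queue [29, 10] -> pop 29, enqueue [40], visited so far: [1, 27, 9, 28, 4, 21, 29]
  queue [10, 40] -> pop 10, enqueue [none], visited so far: [1, 27, 9, 28, 4, 21, 29, 10]
  queue [40] -> pop 40, enqueue [47], visited so far: [1, 27, 9, 28, 4, 21, 29, 10, 40]
  queue [47] -> pop 47, enqueue [none], visited so far: [1, 27, 9, 28, 4, 21, 29, 10, 40, 47]
Result: [1, 27, 9, 28, 4, 21, 29, 10, 40, 47]


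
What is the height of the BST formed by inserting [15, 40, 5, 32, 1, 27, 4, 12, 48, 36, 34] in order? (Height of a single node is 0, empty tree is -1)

Insertion order: [15, 40, 5, 32, 1, 27, 4, 12, 48, 36, 34]
Tree (level-order array): [15, 5, 40, 1, 12, 32, 48, None, 4, None, None, 27, 36, None, None, None, None, None, None, 34]
Compute height bottom-up (empty subtree = -1):
  height(4) = 1 + max(-1, -1) = 0
  height(1) = 1 + max(-1, 0) = 1
  height(12) = 1 + max(-1, -1) = 0
  height(5) = 1 + max(1, 0) = 2
  height(27) = 1 + max(-1, -1) = 0
  height(34) = 1 + max(-1, -1) = 0
  height(36) = 1 + max(0, -1) = 1
  height(32) = 1 + max(0, 1) = 2
  height(48) = 1 + max(-1, -1) = 0
  height(40) = 1 + max(2, 0) = 3
  height(15) = 1 + max(2, 3) = 4
Height = 4


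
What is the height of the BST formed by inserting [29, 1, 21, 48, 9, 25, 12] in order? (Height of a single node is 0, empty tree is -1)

Insertion order: [29, 1, 21, 48, 9, 25, 12]
Tree (level-order array): [29, 1, 48, None, 21, None, None, 9, 25, None, 12]
Compute height bottom-up (empty subtree = -1):
  height(12) = 1 + max(-1, -1) = 0
  height(9) = 1 + max(-1, 0) = 1
  height(25) = 1 + max(-1, -1) = 0
  height(21) = 1 + max(1, 0) = 2
  height(1) = 1 + max(-1, 2) = 3
  height(48) = 1 + max(-1, -1) = 0
  height(29) = 1 + max(3, 0) = 4
Height = 4


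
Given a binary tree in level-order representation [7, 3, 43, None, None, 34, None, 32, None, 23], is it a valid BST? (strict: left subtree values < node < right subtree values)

Level-order array: [7, 3, 43, None, None, 34, None, 32, None, 23]
Validate using subtree bounds (lo, hi): at each node, require lo < value < hi,
then recurse left with hi=value and right with lo=value.
Preorder trace (stopping at first violation):
  at node 7 with bounds (-inf, +inf): OK
  at node 3 with bounds (-inf, 7): OK
  at node 43 with bounds (7, +inf): OK
  at node 34 with bounds (7, 43): OK
  at node 32 with bounds (7, 34): OK
  at node 23 with bounds (7, 32): OK
No violation found at any node.
Result: Valid BST


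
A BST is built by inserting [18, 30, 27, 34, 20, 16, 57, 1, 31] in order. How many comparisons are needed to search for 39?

Search path for 39: 18 -> 30 -> 34 -> 57
Found: False
Comparisons: 4


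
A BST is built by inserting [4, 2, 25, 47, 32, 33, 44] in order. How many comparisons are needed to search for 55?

Search path for 55: 4 -> 25 -> 47
Found: False
Comparisons: 3


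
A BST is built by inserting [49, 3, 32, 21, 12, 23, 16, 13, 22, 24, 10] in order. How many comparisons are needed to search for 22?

Search path for 22: 49 -> 3 -> 32 -> 21 -> 23 -> 22
Found: True
Comparisons: 6


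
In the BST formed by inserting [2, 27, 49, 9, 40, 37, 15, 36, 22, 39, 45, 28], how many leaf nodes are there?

Tree built from: [2, 27, 49, 9, 40, 37, 15, 36, 22, 39, 45, 28]
Tree (level-order array): [2, None, 27, 9, 49, None, 15, 40, None, None, 22, 37, 45, None, None, 36, 39, None, None, 28]
Rule: A leaf has 0 children.
Per-node child counts:
  node 2: 1 child(ren)
  node 27: 2 child(ren)
  node 9: 1 child(ren)
  node 15: 1 child(ren)
  node 22: 0 child(ren)
  node 49: 1 child(ren)
  node 40: 2 child(ren)
  node 37: 2 child(ren)
  node 36: 1 child(ren)
  node 28: 0 child(ren)
  node 39: 0 child(ren)
  node 45: 0 child(ren)
Matching nodes: [22, 28, 39, 45]
Count of leaf nodes: 4


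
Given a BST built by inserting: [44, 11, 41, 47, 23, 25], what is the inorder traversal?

Tree insertion order: [44, 11, 41, 47, 23, 25]
Tree (level-order array): [44, 11, 47, None, 41, None, None, 23, None, None, 25]
Inorder traversal: [11, 23, 25, 41, 44, 47]


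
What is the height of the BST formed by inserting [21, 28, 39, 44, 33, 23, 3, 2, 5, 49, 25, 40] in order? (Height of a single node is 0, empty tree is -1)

Insertion order: [21, 28, 39, 44, 33, 23, 3, 2, 5, 49, 25, 40]
Tree (level-order array): [21, 3, 28, 2, 5, 23, 39, None, None, None, None, None, 25, 33, 44, None, None, None, None, 40, 49]
Compute height bottom-up (empty subtree = -1):
  height(2) = 1 + max(-1, -1) = 0
  height(5) = 1 + max(-1, -1) = 0
  height(3) = 1 + max(0, 0) = 1
  height(25) = 1 + max(-1, -1) = 0
  height(23) = 1 + max(-1, 0) = 1
  height(33) = 1 + max(-1, -1) = 0
  height(40) = 1 + max(-1, -1) = 0
  height(49) = 1 + max(-1, -1) = 0
  height(44) = 1 + max(0, 0) = 1
  height(39) = 1 + max(0, 1) = 2
  height(28) = 1 + max(1, 2) = 3
  height(21) = 1 + max(1, 3) = 4
Height = 4


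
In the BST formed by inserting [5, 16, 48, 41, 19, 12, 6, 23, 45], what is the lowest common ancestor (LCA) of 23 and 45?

Tree insertion order: [5, 16, 48, 41, 19, 12, 6, 23, 45]
Tree (level-order array): [5, None, 16, 12, 48, 6, None, 41, None, None, None, 19, 45, None, 23]
In a BST, the LCA of p=23, q=45 is the first node v on the
root-to-leaf path with p <= v <= q (go left if both < v, right if both > v).
Walk from root:
  at 5: both 23 and 45 > 5, go right
  at 16: both 23 and 45 > 16, go right
  at 48: both 23 and 45 < 48, go left
  at 41: 23 <= 41 <= 45, this is the LCA
LCA = 41


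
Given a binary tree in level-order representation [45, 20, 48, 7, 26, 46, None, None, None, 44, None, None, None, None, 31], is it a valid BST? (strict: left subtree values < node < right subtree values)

Level-order array: [45, 20, 48, 7, 26, 46, None, None, None, 44, None, None, None, None, 31]
Validate using subtree bounds (lo, hi): at each node, require lo < value < hi,
then recurse left with hi=value and right with lo=value.
Preorder trace (stopping at first violation):
  at node 45 with bounds (-inf, +inf): OK
  at node 20 with bounds (-inf, 45): OK
  at node 7 with bounds (-inf, 20): OK
  at node 26 with bounds (20, 45): OK
  at node 44 with bounds (20, 26): VIOLATION
Node 44 violates its bound: not (20 < 44 < 26).
Result: Not a valid BST


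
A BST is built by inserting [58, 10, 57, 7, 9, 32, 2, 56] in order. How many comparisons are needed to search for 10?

Search path for 10: 58 -> 10
Found: True
Comparisons: 2


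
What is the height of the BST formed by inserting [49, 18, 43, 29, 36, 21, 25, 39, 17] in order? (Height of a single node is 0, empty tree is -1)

Insertion order: [49, 18, 43, 29, 36, 21, 25, 39, 17]
Tree (level-order array): [49, 18, None, 17, 43, None, None, 29, None, 21, 36, None, 25, None, 39]
Compute height bottom-up (empty subtree = -1):
  height(17) = 1 + max(-1, -1) = 0
  height(25) = 1 + max(-1, -1) = 0
  height(21) = 1 + max(-1, 0) = 1
  height(39) = 1 + max(-1, -1) = 0
  height(36) = 1 + max(-1, 0) = 1
  height(29) = 1 + max(1, 1) = 2
  height(43) = 1 + max(2, -1) = 3
  height(18) = 1 + max(0, 3) = 4
  height(49) = 1 + max(4, -1) = 5
Height = 5


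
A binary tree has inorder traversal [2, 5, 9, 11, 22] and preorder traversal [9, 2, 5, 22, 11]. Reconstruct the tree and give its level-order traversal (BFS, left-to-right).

Inorder:  [2, 5, 9, 11, 22]
Preorder: [9, 2, 5, 22, 11]
Algorithm: preorder visits root first, so consume preorder in order;
for each root, split the current inorder slice at that value into
left-subtree inorder and right-subtree inorder, then recurse.
Recursive splits:
  root=9; inorder splits into left=[2, 5], right=[11, 22]
  root=2; inorder splits into left=[], right=[5]
  root=5; inorder splits into left=[], right=[]
  root=22; inorder splits into left=[11], right=[]
  root=11; inorder splits into left=[], right=[]
Reconstructed level-order: [9, 2, 22, 5, 11]


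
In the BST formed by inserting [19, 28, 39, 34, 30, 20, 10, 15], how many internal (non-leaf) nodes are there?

Tree built from: [19, 28, 39, 34, 30, 20, 10, 15]
Tree (level-order array): [19, 10, 28, None, 15, 20, 39, None, None, None, None, 34, None, 30]
Rule: An internal node has at least one child.
Per-node child counts:
  node 19: 2 child(ren)
  node 10: 1 child(ren)
  node 15: 0 child(ren)
  node 28: 2 child(ren)
  node 20: 0 child(ren)
  node 39: 1 child(ren)
  node 34: 1 child(ren)
  node 30: 0 child(ren)
Matching nodes: [19, 10, 28, 39, 34]
Count of internal (non-leaf) nodes: 5


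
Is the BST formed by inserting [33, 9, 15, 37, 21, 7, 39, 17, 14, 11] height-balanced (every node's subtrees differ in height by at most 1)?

Tree (level-order array): [33, 9, 37, 7, 15, None, 39, None, None, 14, 21, None, None, 11, None, 17]
Definition: a tree is height-balanced if, at every node, |h(left) - h(right)| <= 1 (empty subtree has height -1).
Bottom-up per-node check:
  node 7: h_left=-1, h_right=-1, diff=0 [OK], height=0
  node 11: h_left=-1, h_right=-1, diff=0 [OK], height=0
  node 14: h_left=0, h_right=-1, diff=1 [OK], height=1
  node 17: h_left=-1, h_right=-1, diff=0 [OK], height=0
  node 21: h_left=0, h_right=-1, diff=1 [OK], height=1
  node 15: h_left=1, h_right=1, diff=0 [OK], height=2
  node 9: h_left=0, h_right=2, diff=2 [FAIL (|0-2|=2 > 1)], height=3
  node 39: h_left=-1, h_right=-1, diff=0 [OK], height=0
  node 37: h_left=-1, h_right=0, diff=1 [OK], height=1
  node 33: h_left=3, h_right=1, diff=2 [FAIL (|3-1|=2 > 1)], height=4
Node 9 violates the condition: |0 - 2| = 2 > 1.
Result: Not balanced


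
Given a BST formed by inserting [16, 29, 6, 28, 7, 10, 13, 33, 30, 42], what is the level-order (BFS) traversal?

Tree insertion order: [16, 29, 6, 28, 7, 10, 13, 33, 30, 42]
Tree (level-order array): [16, 6, 29, None, 7, 28, 33, None, 10, None, None, 30, 42, None, 13]
BFS from the root, enqueuing left then right child of each popped node:
  queue [16] -> pop 16, enqueue [6, 29], visited so far: [16]
  queue [6, 29] -> pop 6, enqueue [7], visited so far: [16, 6]
  queue [29, 7] -> pop 29, enqueue [28, 33], visited so far: [16, 6, 29]
  queue [7, 28, 33] -> pop 7, enqueue [10], visited so far: [16, 6, 29, 7]
  queue [28, 33, 10] -> pop 28, enqueue [none], visited so far: [16, 6, 29, 7, 28]
  queue [33, 10] -> pop 33, enqueue [30, 42], visited so far: [16, 6, 29, 7, 28, 33]
  queue [10, 30, 42] -> pop 10, enqueue [13], visited so far: [16, 6, 29, 7, 28, 33, 10]
  queue [30, 42, 13] -> pop 30, enqueue [none], visited so far: [16, 6, 29, 7, 28, 33, 10, 30]
  queue [42, 13] -> pop 42, enqueue [none], visited so far: [16, 6, 29, 7, 28, 33, 10, 30, 42]
  queue [13] -> pop 13, enqueue [none], visited so far: [16, 6, 29, 7, 28, 33, 10, 30, 42, 13]
Result: [16, 6, 29, 7, 28, 33, 10, 30, 42, 13]


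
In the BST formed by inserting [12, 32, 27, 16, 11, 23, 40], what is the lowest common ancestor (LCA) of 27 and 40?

Tree insertion order: [12, 32, 27, 16, 11, 23, 40]
Tree (level-order array): [12, 11, 32, None, None, 27, 40, 16, None, None, None, None, 23]
In a BST, the LCA of p=27, q=40 is the first node v on the
root-to-leaf path with p <= v <= q (go left if both < v, right if both > v).
Walk from root:
  at 12: both 27 and 40 > 12, go right
  at 32: 27 <= 32 <= 40, this is the LCA
LCA = 32


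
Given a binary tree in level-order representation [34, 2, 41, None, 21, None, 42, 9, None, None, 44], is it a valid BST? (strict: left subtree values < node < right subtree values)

Level-order array: [34, 2, 41, None, 21, None, 42, 9, None, None, 44]
Validate using subtree bounds (lo, hi): at each node, require lo < value < hi,
then recurse left with hi=value and right with lo=value.
Preorder trace (stopping at first violation):
  at node 34 with bounds (-inf, +inf): OK
  at node 2 with bounds (-inf, 34): OK
  at node 21 with bounds (2, 34): OK
  at node 9 with bounds (2, 21): OK
  at node 41 with bounds (34, +inf): OK
  at node 42 with bounds (41, +inf): OK
  at node 44 with bounds (42, +inf): OK
No violation found at any node.
Result: Valid BST


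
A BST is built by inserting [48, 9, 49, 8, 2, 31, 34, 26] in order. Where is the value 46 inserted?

Starting tree (level order): [48, 9, 49, 8, 31, None, None, 2, None, 26, 34]
Insertion path: 48 -> 9 -> 31 -> 34
Result: insert 46 as right child of 34
Final tree (level order): [48, 9, 49, 8, 31, None, None, 2, None, 26, 34, None, None, None, None, None, 46]


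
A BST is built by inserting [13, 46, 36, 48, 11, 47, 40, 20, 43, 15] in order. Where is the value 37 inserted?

Starting tree (level order): [13, 11, 46, None, None, 36, 48, 20, 40, 47, None, 15, None, None, 43]
Insertion path: 13 -> 46 -> 36 -> 40
Result: insert 37 as left child of 40
Final tree (level order): [13, 11, 46, None, None, 36, 48, 20, 40, 47, None, 15, None, 37, 43]


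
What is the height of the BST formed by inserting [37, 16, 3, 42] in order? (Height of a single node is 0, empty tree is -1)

Insertion order: [37, 16, 3, 42]
Tree (level-order array): [37, 16, 42, 3]
Compute height bottom-up (empty subtree = -1):
  height(3) = 1 + max(-1, -1) = 0
  height(16) = 1 + max(0, -1) = 1
  height(42) = 1 + max(-1, -1) = 0
  height(37) = 1 + max(1, 0) = 2
Height = 2


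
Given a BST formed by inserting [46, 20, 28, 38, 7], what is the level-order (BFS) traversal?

Tree insertion order: [46, 20, 28, 38, 7]
Tree (level-order array): [46, 20, None, 7, 28, None, None, None, 38]
BFS from the root, enqueuing left then right child of each popped node:
  queue [46] -> pop 46, enqueue [20], visited so far: [46]
  queue [20] -> pop 20, enqueue [7, 28], visited so far: [46, 20]
  queue [7, 28] -> pop 7, enqueue [none], visited so far: [46, 20, 7]
  queue [28] -> pop 28, enqueue [38], visited so far: [46, 20, 7, 28]
  queue [38] -> pop 38, enqueue [none], visited so far: [46, 20, 7, 28, 38]
Result: [46, 20, 7, 28, 38]


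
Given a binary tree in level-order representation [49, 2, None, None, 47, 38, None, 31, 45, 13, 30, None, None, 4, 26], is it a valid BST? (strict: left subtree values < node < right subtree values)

Level-order array: [49, 2, None, None, 47, 38, None, 31, 45, 13, 30, None, None, 4, 26]
Validate using subtree bounds (lo, hi): at each node, require lo < value < hi,
then recurse left with hi=value and right with lo=value.
Preorder trace (stopping at first violation):
  at node 49 with bounds (-inf, +inf): OK
  at node 2 with bounds (-inf, 49): OK
  at node 47 with bounds (2, 49): OK
  at node 38 with bounds (2, 47): OK
  at node 31 with bounds (2, 38): OK
  at node 13 with bounds (2, 31): OK
  at node 4 with bounds (2, 13): OK
  at node 26 with bounds (13, 31): OK
  at node 30 with bounds (31, 38): VIOLATION
Node 30 violates its bound: not (31 < 30 < 38).
Result: Not a valid BST


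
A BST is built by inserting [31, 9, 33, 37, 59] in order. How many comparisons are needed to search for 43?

Search path for 43: 31 -> 33 -> 37 -> 59
Found: False
Comparisons: 4


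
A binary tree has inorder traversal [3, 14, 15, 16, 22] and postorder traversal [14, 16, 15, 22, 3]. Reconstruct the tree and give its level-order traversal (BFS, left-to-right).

Inorder:   [3, 14, 15, 16, 22]
Postorder: [14, 16, 15, 22, 3]
Algorithm: postorder visits root last, so walk postorder right-to-left;
each value is the root of the current inorder slice — split it at that
value, recurse on the right subtree first, then the left.
Recursive splits:
  root=3; inorder splits into left=[], right=[14, 15, 16, 22]
  root=22; inorder splits into left=[14, 15, 16], right=[]
  root=15; inorder splits into left=[14], right=[16]
  root=16; inorder splits into left=[], right=[]
  root=14; inorder splits into left=[], right=[]
Reconstructed level-order: [3, 22, 15, 14, 16]


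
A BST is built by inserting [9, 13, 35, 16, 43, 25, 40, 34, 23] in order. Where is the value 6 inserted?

Starting tree (level order): [9, None, 13, None, 35, 16, 43, None, 25, 40, None, 23, 34]
Insertion path: 9
Result: insert 6 as left child of 9
Final tree (level order): [9, 6, 13, None, None, None, 35, 16, 43, None, 25, 40, None, 23, 34]


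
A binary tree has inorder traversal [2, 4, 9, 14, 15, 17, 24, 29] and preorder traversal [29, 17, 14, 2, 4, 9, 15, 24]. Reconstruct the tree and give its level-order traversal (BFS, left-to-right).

Inorder:  [2, 4, 9, 14, 15, 17, 24, 29]
Preorder: [29, 17, 14, 2, 4, 9, 15, 24]
Algorithm: preorder visits root first, so consume preorder in order;
for each root, split the current inorder slice at that value into
left-subtree inorder and right-subtree inorder, then recurse.
Recursive splits:
  root=29; inorder splits into left=[2, 4, 9, 14, 15, 17, 24], right=[]
  root=17; inorder splits into left=[2, 4, 9, 14, 15], right=[24]
  root=14; inorder splits into left=[2, 4, 9], right=[15]
  root=2; inorder splits into left=[], right=[4, 9]
  root=4; inorder splits into left=[], right=[9]
  root=9; inorder splits into left=[], right=[]
  root=15; inorder splits into left=[], right=[]
  root=24; inorder splits into left=[], right=[]
Reconstructed level-order: [29, 17, 14, 24, 2, 15, 4, 9]


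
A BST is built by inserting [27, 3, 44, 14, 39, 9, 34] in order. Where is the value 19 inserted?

Starting tree (level order): [27, 3, 44, None, 14, 39, None, 9, None, 34]
Insertion path: 27 -> 3 -> 14
Result: insert 19 as right child of 14
Final tree (level order): [27, 3, 44, None, 14, 39, None, 9, 19, 34]


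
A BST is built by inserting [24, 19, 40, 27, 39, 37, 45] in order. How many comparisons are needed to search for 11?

Search path for 11: 24 -> 19
Found: False
Comparisons: 2


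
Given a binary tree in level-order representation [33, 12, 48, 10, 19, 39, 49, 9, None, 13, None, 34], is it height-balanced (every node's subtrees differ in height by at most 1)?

Tree (level-order array): [33, 12, 48, 10, 19, 39, 49, 9, None, 13, None, 34]
Definition: a tree is height-balanced if, at every node, |h(left) - h(right)| <= 1 (empty subtree has height -1).
Bottom-up per-node check:
  node 9: h_left=-1, h_right=-1, diff=0 [OK], height=0
  node 10: h_left=0, h_right=-1, diff=1 [OK], height=1
  node 13: h_left=-1, h_right=-1, diff=0 [OK], height=0
  node 19: h_left=0, h_right=-1, diff=1 [OK], height=1
  node 12: h_left=1, h_right=1, diff=0 [OK], height=2
  node 34: h_left=-1, h_right=-1, diff=0 [OK], height=0
  node 39: h_left=0, h_right=-1, diff=1 [OK], height=1
  node 49: h_left=-1, h_right=-1, diff=0 [OK], height=0
  node 48: h_left=1, h_right=0, diff=1 [OK], height=2
  node 33: h_left=2, h_right=2, diff=0 [OK], height=3
All nodes satisfy the balance condition.
Result: Balanced


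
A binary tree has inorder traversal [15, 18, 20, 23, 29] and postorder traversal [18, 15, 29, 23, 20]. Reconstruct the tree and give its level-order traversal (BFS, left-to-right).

Inorder:   [15, 18, 20, 23, 29]
Postorder: [18, 15, 29, 23, 20]
Algorithm: postorder visits root last, so walk postorder right-to-left;
each value is the root of the current inorder slice — split it at that
value, recurse on the right subtree first, then the left.
Recursive splits:
  root=20; inorder splits into left=[15, 18], right=[23, 29]
  root=23; inorder splits into left=[], right=[29]
  root=29; inorder splits into left=[], right=[]
  root=15; inorder splits into left=[], right=[18]
  root=18; inorder splits into left=[], right=[]
Reconstructed level-order: [20, 15, 23, 18, 29]


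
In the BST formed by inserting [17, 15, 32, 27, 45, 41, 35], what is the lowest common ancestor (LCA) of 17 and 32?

Tree insertion order: [17, 15, 32, 27, 45, 41, 35]
Tree (level-order array): [17, 15, 32, None, None, 27, 45, None, None, 41, None, 35]
In a BST, the LCA of p=17, q=32 is the first node v on the
root-to-leaf path with p <= v <= q (go left if both < v, right if both > v).
Walk from root:
  at 17: 17 <= 17 <= 32, this is the LCA
LCA = 17


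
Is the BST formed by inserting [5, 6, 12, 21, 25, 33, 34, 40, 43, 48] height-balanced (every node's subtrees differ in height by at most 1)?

Tree (level-order array): [5, None, 6, None, 12, None, 21, None, 25, None, 33, None, 34, None, 40, None, 43, None, 48]
Definition: a tree is height-balanced if, at every node, |h(left) - h(right)| <= 1 (empty subtree has height -1).
Bottom-up per-node check:
  node 48: h_left=-1, h_right=-1, diff=0 [OK], height=0
  node 43: h_left=-1, h_right=0, diff=1 [OK], height=1
  node 40: h_left=-1, h_right=1, diff=2 [FAIL (|-1-1|=2 > 1)], height=2
  node 34: h_left=-1, h_right=2, diff=3 [FAIL (|-1-2|=3 > 1)], height=3
  node 33: h_left=-1, h_right=3, diff=4 [FAIL (|-1-3|=4 > 1)], height=4
  node 25: h_left=-1, h_right=4, diff=5 [FAIL (|-1-4|=5 > 1)], height=5
  node 21: h_left=-1, h_right=5, diff=6 [FAIL (|-1-5|=6 > 1)], height=6
  node 12: h_left=-1, h_right=6, diff=7 [FAIL (|-1-6|=7 > 1)], height=7
  node 6: h_left=-1, h_right=7, diff=8 [FAIL (|-1-7|=8 > 1)], height=8
  node 5: h_left=-1, h_right=8, diff=9 [FAIL (|-1-8|=9 > 1)], height=9
Node 40 violates the condition: |-1 - 1| = 2 > 1.
Result: Not balanced


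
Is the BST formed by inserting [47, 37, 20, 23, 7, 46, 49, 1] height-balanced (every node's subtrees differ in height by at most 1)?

Tree (level-order array): [47, 37, 49, 20, 46, None, None, 7, 23, None, None, 1]
Definition: a tree is height-balanced if, at every node, |h(left) - h(right)| <= 1 (empty subtree has height -1).
Bottom-up per-node check:
  node 1: h_left=-1, h_right=-1, diff=0 [OK], height=0
  node 7: h_left=0, h_right=-1, diff=1 [OK], height=1
  node 23: h_left=-1, h_right=-1, diff=0 [OK], height=0
  node 20: h_left=1, h_right=0, diff=1 [OK], height=2
  node 46: h_left=-1, h_right=-1, diff=0 [OK], height=0
  node 37: h_left=2, h_right=0, diff=2 [FAIL (|2-0|=2 > 1)], height=3
  node 49: h_left=-1, h_right=-1, diff=0 [OK], height=0
  node 47: h_left=3, h_right=0, diff=3 [FAIL (|3-0|=3 > 1)], height=4
Node 37 violates the condition: |2 - 0| = 2 > 1.
Result: Not balanced


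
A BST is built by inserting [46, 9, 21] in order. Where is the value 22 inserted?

Starting tree (level order): [46, 9, None, None, 21]
Insertion path: 46 -> 9 -> 21
Result: insert 22 as right child of 21
Final tree (level order): [46, 9, None, None, 21, None, 22]


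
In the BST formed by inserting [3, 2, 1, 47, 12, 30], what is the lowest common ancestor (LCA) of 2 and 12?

Tree insertion order: [3, 2, 1, 47, 12, 30]
Tree (level-order array): [3, 2, 47, 1, None, 12, None, None, None, None, 30]
In a BST, the LCA of p=2, q=12 is the first node v on the
root-to-leaf path with p <= v <= q (go left if both < v, right if both > v).
Walk from root:
  at 3: 2 <= 3 <= 12, this is the LCA
LCA = 3


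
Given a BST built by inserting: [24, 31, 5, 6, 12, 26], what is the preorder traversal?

Tree insertion order: [24, 31, 5, 6, 12, 26]
Tree (level-order array): [24, 5, 31, None, 6, 26, None, None, 12]
Preorder traversal: [24, 5, 6, 12, 31, 26]


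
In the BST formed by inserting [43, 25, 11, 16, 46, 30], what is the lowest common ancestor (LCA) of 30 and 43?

Tree insertion order: [43, 25, 11, 16, 46, 30]
Tree (level-order array): [43, 25, 46, 11, 30, None, None, None, 16]
In a BST, the LCA of p=30, q=43 is the first node v on the
root-to-leaf path with p <= v <= q (go left if both < v, right if both > v).
Walk from root:
  at 43: 30 <= 43 <= 43, this is the LCA
LCA = 43


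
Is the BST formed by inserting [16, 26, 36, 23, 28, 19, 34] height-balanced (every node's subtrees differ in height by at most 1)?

Tree (level-order array): [16, None, 26, 23, 36, 19, None, 28, None, None, None, None, 34]
Definition: a tree is height-balanced if, at every node, |h(left) - h(right)| <= 1 (empty subtree has height -1).
Bottom-up per-node check:
  node 19: h_left=-1, h_right=-1, diff=0 [OK], height=0
  node 23: h_left=0, h_right=-1, diff=1 [OK], height=1
  node 34: h_left=-1, h_right=-1, diff=0 [OK], height=0
  node 28: h_left=-1, h_right=0, diff=1 [OK], height=1
  node 36: h_left=1, h_right=-1, diff=2 [FAIL (|1--1|=2 > 1)], height=2
  node 26: h_left=1, h_right=2, diff=1 [OK], height=3
  node 16: h_left=-1, h_right=3, diff=4 [FAIL (|-1-3|=4 > 1)], height=4
Node 36 violates the condition: |1 - -1| = 2 > 1.
Result: Not balanced


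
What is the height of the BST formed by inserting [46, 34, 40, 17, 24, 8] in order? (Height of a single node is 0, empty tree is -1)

Insertion order: [46, 34, 40, 17, 24, 8]
Tree (level-order array): [46, 34, None, 17, 40, 8, 24]
Compute height bottom-up (empty subtree = -1):
  height(8) = 1 + max(-1, -1) = 0
  height(24) = 1 + max(-1, -1) = 0
  height(17) = 1 + max(0, 0) = 1
  height(40) = 1 + max(-1, -1) = 0
  height(34) = 1 + max(1, 0) = 2
  height(46) = 1 + max(2, -1) = 3
Height = 3


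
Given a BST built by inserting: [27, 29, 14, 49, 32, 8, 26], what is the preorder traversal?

Tree insertion order: [27, 29, 14, 49, 32, 8, 26]
Tree (level-order array): [27, 14, 29, 8, 26, None, 49, None, None, None, None, 32]
Preorder traversal: [27, 14, 8, 26, 29, 49, 32]


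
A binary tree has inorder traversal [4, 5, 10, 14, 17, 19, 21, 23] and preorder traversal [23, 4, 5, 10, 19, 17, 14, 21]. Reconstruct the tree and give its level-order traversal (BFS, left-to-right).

Inorder:  [4, 5, 10, 14, 17, 19, 21, 23]
Preorder: [23, 4, 5, 10, 19, 17, 14, 21]
Algorithm: preorder visits root first, so consume preorder in order;
for each root, split the current inorder slice at that value into
left-subtree inorder and right-subtree inorder, then recurse.
Recursive splits:
  root=23; inorder splits into left=[4, 5, 10, 14, 17, 19, 21], right=[]
  root=4; inorder splits into left=[], right=[5, 10, 14, 17, 19, 21]
  root=5; inorder splits into left=[], right=[10, 14, 17, 19, 21]
  root=10; inorder splits into left=[], right=[14, 17, 19, 21]
  root=19; inorder splits into left=[14, 17], right=[21]
  root=17; inorder splits into left=[14], right=[]
  root=14; inorder splits into left=[], right=[]
  root=21; inorder splits into left=[], right=[]
Reconstructed level-order: [23, 4, 5, 10, 19, 17, 21, 14]


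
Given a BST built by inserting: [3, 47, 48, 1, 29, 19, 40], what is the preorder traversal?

Tree insertion order: [3, 47, 48, 1, 29, 19, 40]
Tree (level-order array): [3, 1, 47, None, None, 29, 48, 19, 40]
Preorder traversal: [3, 1, 47, 29, 19, 40, 48]


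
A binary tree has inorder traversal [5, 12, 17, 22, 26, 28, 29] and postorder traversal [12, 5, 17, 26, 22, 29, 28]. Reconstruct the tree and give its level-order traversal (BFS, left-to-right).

Inorder:   [5, 12, 17, 22, 26, 28, 29]
Postorder: [12, 5, 17, 26, 22, 29, 28]
Algorithm: postorder visits root last, so walk postorder right-to-left;
each value is the root of the current inorder slice — split it at that
value, recurse on the right subtree first, then the left.
Recursive splits:
  root=28; inorder splits into left=[5, 12, 17, 22, 26], right=[29]
  root=29; inorder splits into left=[], right=[]
  root=22; inorder splits into left=[5, 12, 17], right=[26]
  root=26; inorder splits into left=[], right=[]
  root=17; inorder splits into left=[5, 12], right=[]
  root=5; inorder splits into left=[], right=[12]
  root=12; inorder splits into left=[], right=[]
Reconstructed level-order: [28, 22, 29, 17, 26, 5, 12]


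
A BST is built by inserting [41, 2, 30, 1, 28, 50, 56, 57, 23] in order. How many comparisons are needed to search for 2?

Search path for 2: 41 -> 2
Found: True
Comparisons: 2


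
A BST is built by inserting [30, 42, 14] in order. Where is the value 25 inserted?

Starting tree (level order): [30, 14, 42]
Insertion path: 30 -> 14
Result: insert 25 as right child of 14
Final tree (level order): [30, 14, 42, None, 25]


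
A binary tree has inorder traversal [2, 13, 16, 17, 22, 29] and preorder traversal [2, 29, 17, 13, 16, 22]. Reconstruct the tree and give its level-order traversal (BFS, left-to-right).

Inorder:  [2, 13, 16, 17, 22, 29]
Preorder: [2, 29, 17, 13, 16, 22]
Algorithm: preorder visits root first, so consume preorder in order;
for each root, split the current inorder slice at that value into
left-subtree inorder and right-subtree inorder, then recurse.
Recursive splits:
  root=2; inorder splits into left=[], right=[13, 16, 17, 22, 29]
  root=29; inorder splits into left=[13, 16, 17, 22], right=[]
  root=17; inorder splits into left=[13, 16], right=[22]
  root=13; inorder splits into left=[], right=[16]
  root=16; inorder splits into left=[], right=[]
  root=22; inorder splits into left=[], right=[]
Reconstructed level-order: [2, 29, 17, 13, 22, 16]


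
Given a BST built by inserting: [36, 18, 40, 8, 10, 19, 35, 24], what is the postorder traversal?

Tree insertion order: [36, 18, 40, 8, 10, 19, 35, 24]
Tree (level-order array): [36, 18, 40, 8, 19, None, None, None, 10, None, 35, None, None, 24]
Postorder traversal: [10, 8, 24, 35, 19, 18, 40, 36]


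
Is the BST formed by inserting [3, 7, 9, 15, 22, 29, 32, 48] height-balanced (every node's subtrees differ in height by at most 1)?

Tree (level-order array): [3, None, 7, None, 9, None, 15, None, 22, None, 29, None, 32, None, 48]
Definition: a tree is height-balanced if, at every node, |h(left) - h(right)| <= 1 (empty subtree has height -1).
Bottom-up per-node check:
  node 48: h_left=-1, h_right=-1, diff=0 [OK], height=0
  node 32: h_left=-1, h_right=0, diff=1 [OK], height=1
  node 29: h_left=-1, h_right=1, diff=2 [FAIL (|-1-1|=2 > 1)], height=2
  node 22: h_left=-1, h_right=2, diff=3 [FAIL (|-1-2|=3 > 1)], height=3
  node 15: h_left=-1, h_right=3, diff=4 [FAIL (|-1-3|=4 > 1)], height=4
  node 9: h_left=-1, h_right=4, diff=5 [FAIL (|-1-4|=5 > 1)], height=5
  node 7: h_left=-1, h_right=5, diff=6 [FAIL (|-1-5|=6 > 1)], height=6
  node 3: h_left=-1, h_right=6, diff=7 [FAIL (|-1-6|=7 > 1)], height=7
Node 29 violates the condition: |-1 - 1| = 2 > 1.
Result: Not balanced


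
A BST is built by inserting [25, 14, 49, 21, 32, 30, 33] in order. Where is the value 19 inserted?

Starting tree (level order): [25, 14, 49, None, 21, 32, None, None, None, 30, 33]
Insertion path: 25 -> 14 -> 21
Result: insert 19 as left child of 21
Final tree (level order): [25, 14, 49, None, 21, 32, None, 19, None, 30, 33]


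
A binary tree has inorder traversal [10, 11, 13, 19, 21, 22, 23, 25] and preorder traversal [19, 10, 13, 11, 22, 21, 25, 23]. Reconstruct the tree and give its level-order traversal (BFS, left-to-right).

Inorder:  [10, 11, 13, 19, 21, 22, 23, 25]
Preorder: [19, 10, 13, 11, 22, 21, 25, 23]
Algorithm: preorder visits root first, so consume preorder in order;
for each root, split the current inorder slice at that value into
left-subtree inorder and right-subtree inorder, then recurse.
Recursive splits:
  root=19; inorder splits into left=[10, 11, 13], right=[21, 22, 23, 25]
  root=10; inorder splits into left=[], right=[11, 13]
  root=13; inorder splits into left=[11], right=[]
  root=11; inorder splits into left=[], right=[]
  root=22; inorder splits into left=[21], right=[23, 25]
  root=21; inorder splits into left=[], right=[]
  root=25; inorder splits into left=[23], right=[]
  root=23; inorder splits into left=[], right=[]
Reconstructed level-order: [19, 10, 22, 13, 21, 25, 11, 23]


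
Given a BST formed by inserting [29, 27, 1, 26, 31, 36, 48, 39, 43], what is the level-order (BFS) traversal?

Tree insertion order: [29, 27, 1, 26, 31, 36, 48, 39, 43]
Tree (level-order array): [29, 27, 31, 1, None, None, 36, None, 26, None, 48, None, None, 39, None, None, 43]
BFS from the root, enqueuing left then right child of each popped node:
  queue [29] -> pop 29, enqueue [27, 31], visited so far: [29]
  queue [27, 31] -> pop 27, enqueue [1], visited so far: [29, 27]
  queue [31, 1] -> pop 31, enqueue [36], visited so far: [29, 27, 31]
  queue [1, 36] -> pop 1, enqueue [26], visited so far: [29, 27, 31, 1]
  queue [36, 26] -> pop 36, enqueue [48], visited so far: [29, 27, 31, 1, 36]
  queue [26, 48] -> pop 26, enqueue [none], visited so far: [29, 27, 31, 1, 36, 26]
  queue [48] -> pop 48, enqueue [39], visited so far: [29, 27, 31, 1, 36, 26, 48]
  queue [39] -> pop 39, enqueue [43], visited so far: [29, 27, 31, 1, 36, 26, 48, 39]
  queue [43] -> pop 43, enqueue [none], visited so far: [29, 27, 31, 1, 36, 26, 48, 39, 43]
Result: [29, 27, 31, 1, 36, 26, 48, 39, 43]


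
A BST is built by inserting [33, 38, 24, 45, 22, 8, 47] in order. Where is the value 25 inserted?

Starting tree (level order): [33, 24, 38, 22, None, None, 45, 8, None, None, 47]
Insertion path: 33 -> 24
Result: insert 25 as right child of 24
Final tree (level order): [33, 24, 38, 22, 25, None, 45, 8, None, None, None, None, 47]


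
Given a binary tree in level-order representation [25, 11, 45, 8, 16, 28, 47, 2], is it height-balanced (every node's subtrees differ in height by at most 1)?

Tree (level-order array): [25, 11, 45, 8, 16, 28, 47, 2]
Definition: a tree is height-balanced if, at every node, |h(left) - h(right)| <= 1 (empty subtree has height -1).
Bottom-up per-node check:
  node 2: h_left=-1, h_right=-1, diff=0 [OK], height=0
  node 8: h_left=0, h_right=-1, diff=1 [OK], height=1
  node 16: h_left=-1, h_right=-1, diff=0 [OK], height=0
  node 11: h_left=1, h_right=0, diff=1 [OK], height=2
  node 28: h_left=-1, h_right=-1, diff=0 [OK], height=0
  node 47: h_left=-1, h_right=-1, diff=0 [OK], height=0
  node 45: h_left=0, h_right=0, diff=0 [OK], height=1
  node 25: h_left=2, h_right=1, diff=1 [OK], height=3
All nodes satisfy the balance condition.
Result: Balanced


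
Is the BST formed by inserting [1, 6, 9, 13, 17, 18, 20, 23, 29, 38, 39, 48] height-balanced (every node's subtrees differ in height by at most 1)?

Tree (level-order array): [1, None, 6, None, 9, None, 13, None, 17, None, 18, None, 20, None, 23, None, 29, None, 38, None, 39, None, 48]
Definition: a tree is height-balanced if, at every node, |h(left) - h(right)| <= 1 (empty subtree has height -1).
Bottom-up per-node check:
  node 48: h_left=-1, h_right=-1, diff=0 [OK], height=0
  node 39: h_left=-1, h_right=0, diff=1 [OK], height=1
  node 38: h_left=-1, h_right=1, diff=2 [FAIL (|-1-1|=2 > 1)], height=2
  node 29: h_left=-1, h_right=2, diff=3 [FAIL (|-1-2|=3 > 1)], height=3
  node 23: h_left=-1, h_right=3, diff=4 [FAIL (|-1-3|=4 > 1)], height=4
  node 20: h_left=-1, h_right=4, diff=5 [FAIL (|-1-4|=5 > 1)], height=5
  node 18: h_left=-1, h_right=5, diff=6 [FAIL (|-1-5|=6 > 1)], height=6
  node 17: h_left=-1, h_right=6, diff=7 [FAIL (|-1-6|=7 > 1)], height=7
  node 13: h_left=-1, h_right=7, diff=8 [FAIL (|-1-7|=8 > 1)], height=8
  node 9: h_left=-1, h_right=8, diff=9 [FAIL (|-1-8|=9 > 1)], height=9
  node 6: h_left=-1, h_right=9, diff=10 [FAIL (|-1-9|=10 > 1)], height=10
  node 1: h_left=-1, h_right=10, diff=11 [FAIL (|-1-10|=11 > 1)], height=11
Node 38 violates the condition: |-1 - 1| = 2 > 1.
Result: Not balanced


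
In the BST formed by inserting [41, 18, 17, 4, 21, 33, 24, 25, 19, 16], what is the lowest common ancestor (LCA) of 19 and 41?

Tree insertion order: [41, 18, 17, 4, 21, 33, 24, 25, 19, 16]
Tree (level-order array): [41, 18, None, 17, 21, 4, None, 19, 33, None, 16, None, None, 24, None, None, None, None, 25]
In a BST, the LCA of p=19, q=41 is the first node v on the
root-to-leaf path with p <= v <= q (go left if both < v, right if both > v).
Walk from root:
  at 41: 19 <= 41 <= 41, this is the LCA
LCA = 41


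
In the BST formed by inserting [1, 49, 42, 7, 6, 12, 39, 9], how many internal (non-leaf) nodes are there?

Tree built from: [1, 49, 42, 7, 6, 12, 39, 9]
Tree (level-order array): [1, None, 49, 42, None, 7, None, 6, 12, None, None, 9, 39]
Rule: An internal node has at least one child.
Per-node child counts:
  node 1: 1 child(ren)
  node 49: 1 child(ren)
  node 42: 1 child(ren)
  node 7: 2 child(ren)
  node 6: 0 child(ren)
  node 12: 2 child(ren)
  node 9: 0 child(ren)
  node 39: 0 child(ren)
Matching nodes: [1, 49, 42, 7, 12]
Count of internal (non-leaf) nodes: 5


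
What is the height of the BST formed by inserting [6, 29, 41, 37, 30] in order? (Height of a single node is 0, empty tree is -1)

Insertion order: [6, 29, 41, 37, 30]
Tree (level-order array): [6, None, 29, None, 41, 37, None, 30]
Compute height bottom-up (empty subtree = -1):
  height(30) = 1 + max(-1, -1) = 0
  height(37) = 1 + max(0, -1) = 1
  height(41) = 1 + max(1, -1) = 2
  height(29) = 1 + max(-1, 2) = 3
  height(6) = 1 + max(-1, 3) = 4
Height = 4


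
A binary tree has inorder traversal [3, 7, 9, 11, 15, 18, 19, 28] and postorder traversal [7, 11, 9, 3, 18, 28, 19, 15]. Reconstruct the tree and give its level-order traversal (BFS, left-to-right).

Inorder:   [3, 7, 9, 11, 15, 18, 19, 28]
Postorder: [7, 11, 9, 3, 18, 28, 19, 15]
Algorithm: postorder visits root last, so walk postorder right-to-left;
each value is the root of the current inorder slice — split it at that
value, recurse on the right subtree first, then the left.
Recursive splits:
  root=15; inorder splits into left=[3, 7, 9, 11], right=[18, 19, 28]
  root=19; inorder splits into left=[18], right=[28]
  root=28; inorder splits into left=[], right=[]
  root=18; inorder splits into left=[], right=[]
  root=3; inorder splits into left=[], right=[7, 9, 11]
  root=9; inorder splits into left=[7], right=[11]
  root=11; inorder splits into left=[], right=[]
  root=7; inorder splits into left=[], right=[]
Reconstructed level-order: [15, 3, 19, 9, 18, 28, 7, 11]


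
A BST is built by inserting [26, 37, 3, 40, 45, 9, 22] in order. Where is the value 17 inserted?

Starting tree (level order): [26, 3, 37, None, 9, None, 40, None, 22, None, 45]
Insertion path: 26 -> 3 -> 9 -> 22
Result: insert 17 as left child of 22
Final tree (level order): [26, 3, 37, None, 9, None, 40, None, 22, None, 45, 17]


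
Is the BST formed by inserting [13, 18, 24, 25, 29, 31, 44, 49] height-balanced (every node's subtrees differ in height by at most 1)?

Tree (level-order array): [13, None, 18, None, 24, None, 25, None, 29, None, 31, None, 44, None, 49]
Definition: a tree is height-balanced if, at every node, |h(left) - h(right)| <= 1 (empty subtree has height -1).
Bottom-up per-node check:
  node 49: h_left=-1, h_right=-1, diff=0 [OK], height=0
  node 44: h_left=-1, h_right=0, diff=1 [OK], height=1
  node 31: h_left=-1, h_right=1, diff=2 [FAIL (|-1-1|=2 > 1)], height=2
  node 29: h_left=-1, h_right=2, diff=3 [FAIL (|-1-2|=3 > 1)], height=3
  node 25: h_left=-1, h_right=3, diff=4 [FAIL (|-1-3|=4 > 1)], height=4
  node 24: h_left=-1, h_right=4, diff=5 [FAIL (|-1-4|=5 > 1)], height=5
  node 18: h_left=-1, h_right=5, diff=6 [FAIL (|-1-5|=6 > 1)], height=6
  node 13: h_left=-1, h_right=6, diff=7 [FAIL (|-1-6|=7 > 1)], height=7
Node 31 violates the condition: |-1 - 1| = 2 > 1.
Result: Not balanced


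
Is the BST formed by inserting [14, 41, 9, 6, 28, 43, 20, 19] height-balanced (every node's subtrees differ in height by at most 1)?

Tree (level-order array): [14, 9, 41, 6, None, 28, 43, None, None, 20, None, None, None, 19]
Definition: a tree is height-balanced if, at every node, |h(left) - h(right)| <= 1 (empty subtree has height -1).
Bottom-up per-node check:
  node 6: h_left=-1, h_right=-1, diff=0 [OK], height=0
  node 9: h_left=0, h_right=-1, diff=1 [OK], height=1
  node 19: h_left=-1, h_right=-1, diff=0 [OK], height=0
  node 20: h_left=0, h_right=-1, diff=1 [OK], height=1
  node 28: h_left=1, h_right=-1, diff=2 [FAIL (|1--1|=2 > 1)], height=2
  node 43: h_left=-1, h_right=-1, diff=0 [OK], height=0
  node 41: h_left=2, h_right=0, diff=2 [FAIL (|2-0|=2 > 1)], height=3
  node 14: h_left=1, h_right=3, diff=2 [FAIL (|1-3|=2 > 1)], height=4
Node 28 violates the condition: |1 - -1| = 2 > 1.
Result: Not balanced


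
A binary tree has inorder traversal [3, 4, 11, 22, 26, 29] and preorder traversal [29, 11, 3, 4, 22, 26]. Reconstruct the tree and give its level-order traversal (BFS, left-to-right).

Inorder:  [3, 4, 11, 22, 26, 29]
Preorder: [29, 11, 3, 4, 22, 26]
Algorithm: preorder visits root first, so consume preorder in order;
for each root, split the current inorder slice at that value into
left-subtree inorder and right-subtree inorder, then recurse.
Recursive splits:
  root=29; inorder splits into left=[3, 4, 11, 22, 26], right=[]
  root=11; inorder splits into left=[3, 4], right=[22, 26]
  root=3; inorder splits into left=[], right=[4]
  root=4; inorder splits into left=[], right=[]
  root=22; inorder splits into left=[], right=[26]
  root=26; inorder splits into left=[], right=[]
Reconstructed level-order: [29, 11, 3, 22, 4, 26]
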